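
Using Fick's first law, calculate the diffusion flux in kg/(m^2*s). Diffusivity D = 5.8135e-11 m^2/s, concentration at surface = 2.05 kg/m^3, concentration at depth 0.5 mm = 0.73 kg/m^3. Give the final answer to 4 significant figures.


J = -D * (dC/dx) = D * (C1 - C2) / dx
J = 5.8135e-11 * (2.05 - 0.73) / 5e-04
J = 1.535e-07 kg/(m^2*s)


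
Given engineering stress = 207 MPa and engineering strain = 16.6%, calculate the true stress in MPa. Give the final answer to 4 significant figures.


sigma_true = sigma_eng * (1 + epsilon_eng)
sigma_true = 207 * (1 + 0.166)
sigma_true = 241.4 MPa


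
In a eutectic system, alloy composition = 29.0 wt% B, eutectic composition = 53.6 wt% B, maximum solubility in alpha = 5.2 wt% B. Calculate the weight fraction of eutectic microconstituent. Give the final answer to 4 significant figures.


f_primary = (C_e - C0) / (C_e - C_alpha_max)
f_primary = (53.6 - 29.0) / (53.6 - 5.2)
f_primary = 0.508264
f_eutectic = 1 - 0.508264 = 0.4917


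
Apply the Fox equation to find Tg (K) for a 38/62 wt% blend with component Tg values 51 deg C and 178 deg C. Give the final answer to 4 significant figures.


1/Tg = w1/Tg1 + w2/Tg2 (in Kelvin)
Tg1 = 324.15 K, Tg2 = 451.15 K
1/Tg = 0.38/324.15 + 0.62/451.15
Tg = 392.7 K


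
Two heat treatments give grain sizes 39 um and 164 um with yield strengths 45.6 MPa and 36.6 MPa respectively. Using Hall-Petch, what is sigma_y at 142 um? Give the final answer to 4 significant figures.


sigma_y = sigma0 + k / sqrt(d)
1/sqrt(d1) = 1/sqrt(3.9e-05) = 160.128;  1/sqrt(d2) = 78.0869
k = (sigma1 - sigma2) / (1/sqrt(d1) - 1/sqrt(d2)) = (45.6 - 36.6) / (160.128 - 78.0869) = 0.109701 MPa*m^0.5
sigma0 = sigma1 - k/sqrt(d1) = 45.6 - 0.109701*160.128 = 28.0338 MPa
sigma_y(d3) = 28.0338 + 0.109701 / sqrt(1.42e-04) = 37.24 MPa


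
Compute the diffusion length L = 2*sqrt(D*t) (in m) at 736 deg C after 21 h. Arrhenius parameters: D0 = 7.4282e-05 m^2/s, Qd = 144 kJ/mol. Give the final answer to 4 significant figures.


Step 1: D = D0 * exp(-Qd/(R*T))
T = 1009.15 K
D = 7.4282e-05 * exp(-144e3 / (8.314 * 1009.15)) = 2.61232e-12 m^2/s
Step 2: L = 2*sqrt(D*t)
t = 21 h = 75600 s
L = 2*sqrt(2.61232e-12 * 75600) = 8.888e-04 m


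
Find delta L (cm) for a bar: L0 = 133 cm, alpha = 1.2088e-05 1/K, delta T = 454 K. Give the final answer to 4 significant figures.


dL = L0 * alpha * dT
dL = 133 * 1.2088e-05 * 454
dL = 0.7299 cm


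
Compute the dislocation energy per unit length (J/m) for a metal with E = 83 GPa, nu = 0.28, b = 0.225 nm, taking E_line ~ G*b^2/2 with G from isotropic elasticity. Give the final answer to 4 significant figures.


Step 1: G = E / (2*(1+nu))
G = 83 / (2*(1+0.28)) = 32.4219 GPa = 3.24219e+10 Pa
Step 2: E_line = G*b^2/2
b = 0.225 nm = 2.25e-10 m
E_line = 0.5 * 3.24219e+10 * (2.25e-10)^2 = 8.207e-10 J/m


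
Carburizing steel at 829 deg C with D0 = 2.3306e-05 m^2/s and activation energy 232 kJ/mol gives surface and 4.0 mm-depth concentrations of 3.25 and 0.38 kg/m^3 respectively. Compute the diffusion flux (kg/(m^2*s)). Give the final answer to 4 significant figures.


Step 1: D = D0 * exp(-Qd/(R*T))
T = 829 + 273.15 = 1102.15 K
D = 2.3306e-05 * exp(-232e3 / (8.314 * 1102.15)) = 2.35397e-16 m^2/s
Step 2: J = D * (C1 - C2) / dx
J = 2.35397e-16 * (3.25 - 0.38) / 4e-03
J = 1.689e-13 kg/(m^2*s)


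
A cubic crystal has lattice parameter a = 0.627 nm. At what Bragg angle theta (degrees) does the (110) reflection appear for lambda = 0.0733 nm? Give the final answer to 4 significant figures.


d = a / sqrt(h^2+k^2+l^2)
d = 0.627 / sqrt(2) = 0.443356 nm
lambda = 2*d*sin(theta)  =>  sin(theta) = lambda / (2*d)
sin(theta) = 0.0733 / (2 * 0.443356) = 0.082665
theta = 4.742 deg


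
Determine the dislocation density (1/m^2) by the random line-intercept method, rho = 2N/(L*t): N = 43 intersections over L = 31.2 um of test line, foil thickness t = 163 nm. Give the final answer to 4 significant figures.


rho = 2N / (L * t)
L = 31.2 um = 3.12e-05 m, t = 163 nm = 1.63e-07 m
rho = 2 * 43 / (3.12e-05 * 1.63e-07)
rho = 1.691e+13 1/m^2


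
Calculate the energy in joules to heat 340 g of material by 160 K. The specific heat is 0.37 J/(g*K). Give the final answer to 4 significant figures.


Q = m * cp * dT
Q = 340 * 0.37 * 160
Q = 20130 J


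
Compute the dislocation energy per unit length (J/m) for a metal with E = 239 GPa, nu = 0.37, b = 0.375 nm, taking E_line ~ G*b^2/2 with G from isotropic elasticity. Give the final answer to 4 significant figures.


Step 1: G = E / (2*(1+nu))
G = 239 / (2*(1+0.37)) = 87.2263 GPa = 8.72263e+10 Pa
Step 2: E_line = G*b^2/2
b = 0.375 nm = 3.75e-10 m
E_line = 0.5 * 8.72263e+10 * (3.75e-10)^2 = 6.133e-09 J/m


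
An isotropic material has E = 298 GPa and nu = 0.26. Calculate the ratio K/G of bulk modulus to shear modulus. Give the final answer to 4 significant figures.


G = E / (2*(1+nu))
G = 298 / (2*(1+0.26)) = 118.254 GPa
K = E / (3*(1-2*nu))
K = 298 / (3*(1-2*0.26)) = 206.944 GPa
K/G = 206.944 / 118.254 = 1.75


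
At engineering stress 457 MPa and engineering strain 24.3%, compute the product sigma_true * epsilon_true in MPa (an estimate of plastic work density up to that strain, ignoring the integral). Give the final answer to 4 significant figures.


sigma_true = sigma_eng * (1 + epsilon_eng)
sigma_true = 457 * (1 + 0.243) = 568.051 MPa
epsilon_true = ln(1 + epsilon_eng)
epsilon_true = ln(1 + 0.243) = 0.217528
sigma_true * epsilon_true = 568.051 * 0.217528 = 123.6 MPa


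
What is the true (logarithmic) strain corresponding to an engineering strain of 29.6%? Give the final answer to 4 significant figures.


epsilon_true = ln(1 + epsilon_eng)
epsilon_true = ln(1 + 0.296)
epsilon_true = 0.2593


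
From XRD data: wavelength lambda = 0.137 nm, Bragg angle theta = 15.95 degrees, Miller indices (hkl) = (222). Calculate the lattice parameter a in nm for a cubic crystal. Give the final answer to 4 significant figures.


d = lambda / (2*sin(theta))
d = 0.137 / (2*sin(15.95 deg))
d = 0.249274 nm
a = d * sqrt(h^2+k^2+l^2) = 0.249274 * sqrt(12)
a = 0.8635 nm


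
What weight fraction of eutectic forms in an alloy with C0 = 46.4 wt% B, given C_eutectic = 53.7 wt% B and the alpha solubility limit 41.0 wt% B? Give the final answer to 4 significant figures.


f_primary = (C_e - C0) / (C_e - C_alpha_max)
f_primary = (53.7 - 46.4) / (53.7 - 41.0)
f_primary = 0.574803
f_eutectic = 1 - 0.574803 = 0.4252


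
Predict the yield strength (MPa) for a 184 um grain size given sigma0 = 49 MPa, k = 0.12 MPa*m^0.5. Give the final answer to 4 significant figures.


sigma_y = sigma0 + k / sqrt(d)
d = 184 um = 1.84e-04 m
sigma_y = 49 + 0.12 / sqrt(1.84e-04)
sigma_y = 57.85 MPa


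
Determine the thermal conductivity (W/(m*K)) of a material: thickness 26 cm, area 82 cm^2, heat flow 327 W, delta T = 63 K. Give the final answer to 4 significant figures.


k = Q*L / (A*dT)
L = 0.26 m, A = 8.2e-03 m^2
k = 327 * 0.26 / (8.2e-03 * 63)
k = 164.6 W/(m*K)


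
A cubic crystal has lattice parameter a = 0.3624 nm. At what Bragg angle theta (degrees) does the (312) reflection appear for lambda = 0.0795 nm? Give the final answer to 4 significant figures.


d = a / sqrt(h^2+k^2+l^2)
d = 0.3624 / sqrt(14) = 0.0968555 nm
lambda = 2*d*sin(theta)  =>  sin(theta) = lambda / (2*d)
sin(theta) = 0.0795 / (2 * 0.0968555) = 0.410405
theta = 24.23 deg


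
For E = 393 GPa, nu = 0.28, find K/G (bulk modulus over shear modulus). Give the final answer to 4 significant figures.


G = E / (2*(1+nu))
G = 393 / (2*(1+0.28)) = 153.516 GPa
K = E / (3*(1-2*nu))
K = 393 / (3*(1-2*0.28)) = 297.727 GPa
K/G = 297.727 / 153.516 = 1.939


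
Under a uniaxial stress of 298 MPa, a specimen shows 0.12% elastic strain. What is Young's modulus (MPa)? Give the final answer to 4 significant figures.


E = sigma / epsilon
epsilon = 0.12% = 1.2e-03
E = 298 / 1.2e-03
E = 248300 MPa


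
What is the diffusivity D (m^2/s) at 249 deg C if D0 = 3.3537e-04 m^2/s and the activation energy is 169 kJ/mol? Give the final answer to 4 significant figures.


D = D0 * exp(-Qd / (R*T))
T = 522.15 K
D = 3.3537e-04 * exp(-169e3 / (8.314 * 522.15))
D = 4.155e-21 m^2/s


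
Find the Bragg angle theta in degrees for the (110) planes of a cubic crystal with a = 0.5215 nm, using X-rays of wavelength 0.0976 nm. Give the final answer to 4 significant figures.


d = a / sqrt(h^2+k^2+l^2)
d = 0.5215 / sqrt(2) = 0.368756 nm
lambda = 2*d*sin(theta)  =>  sin(theta) = lambda / (2*d)
sin(theta) = 0.0976 / (2 * 0.368756) = 0.132337
theta = 7.605 deg


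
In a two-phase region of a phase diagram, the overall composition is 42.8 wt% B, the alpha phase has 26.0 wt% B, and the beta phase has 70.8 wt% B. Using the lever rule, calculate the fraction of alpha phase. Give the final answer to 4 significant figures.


f_alpha = (C_beta - C0) / (C_beta - C_alpha)
f_alpha = (70.8 - 42.8) / (70.8 - 26.0)
f_alpha = 0.625


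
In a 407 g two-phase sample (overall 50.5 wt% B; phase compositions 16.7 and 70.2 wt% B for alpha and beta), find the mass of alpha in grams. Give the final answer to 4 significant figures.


f_alpha = (C_beta - C0) / (C_beta - C_alpha)
f_alpha = (70.2 - 50.5) / (70.2 - 16.7) = 0.368224
m_alpha = f_alpha * m_total = 0.368224 * 407 = 149.9 g


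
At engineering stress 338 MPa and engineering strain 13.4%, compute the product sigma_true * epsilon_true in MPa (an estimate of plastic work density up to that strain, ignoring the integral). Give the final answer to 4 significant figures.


sigma_true = sigma_eng * (1 + epsilon_eng)
sigma_true = 338 * (1 + 0.134) = 383.292 MPa
epsilon_true = ln(1 + epsilon_eng)
epsilon_true = ln(1 + 0.134) = 0.125751
sigma_true * epsilon_true = 383.292 * 0.125751 = 48.2 MPa


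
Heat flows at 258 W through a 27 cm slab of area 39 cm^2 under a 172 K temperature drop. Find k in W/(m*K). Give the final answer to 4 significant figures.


k = Q*L / (A*dT)
L = 0.27 m, A = 3.9e-03 m^2
k = 258 * 0.27 / (3.9e-03 * 172)
k = 103.8 W/(m*K)


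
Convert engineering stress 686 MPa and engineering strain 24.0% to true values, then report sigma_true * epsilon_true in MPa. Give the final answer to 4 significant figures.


sigma_true = sigma_eng * (1 + epsilon_eng)
sigma_true = 686 * (1 + 0.24) = 850.64 MPa
epsilon_true = ln(1 + epsilon_eng)
epsilon_true = ln(1 + 0.24) = 0.215111
sigma_true * epsilon_true = 850.64 * 0.215111 = 183 MPa


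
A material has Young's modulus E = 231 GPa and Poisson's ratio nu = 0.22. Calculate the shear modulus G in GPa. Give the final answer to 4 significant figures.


G = E / (2*(1+nu))
G = 231 / (2*(1+0.22))
G = 94.67 GPa


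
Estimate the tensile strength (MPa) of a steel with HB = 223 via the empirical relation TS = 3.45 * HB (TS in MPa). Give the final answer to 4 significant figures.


TS (MPa) = 3.45 * HB
TS = 3.45 * 223
TS = 769.4 MPa


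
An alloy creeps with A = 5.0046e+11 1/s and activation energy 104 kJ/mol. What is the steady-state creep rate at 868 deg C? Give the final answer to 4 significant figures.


rate = A * exp(-Q / (R*T))
T = 868 + 273.15 = 1141.15 K
rate = 5.0046e+11 * exp(-104e3 / (8.314 * 1141.15))
rate = 8.684e+06 1/s


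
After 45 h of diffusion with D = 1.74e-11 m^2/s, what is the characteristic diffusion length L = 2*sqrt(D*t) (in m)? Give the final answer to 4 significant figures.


t = 45 hr = 162000 s
Diffusion length = 2*sqrt(D*t)
= 2*sqrt(1.74e-11 * 162000)
= 3.358e-03 m


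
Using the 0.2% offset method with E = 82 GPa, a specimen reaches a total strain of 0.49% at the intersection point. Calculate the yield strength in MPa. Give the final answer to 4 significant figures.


Offset strain = 0.002
Elastic strain at yield = total_strain - offset = 4.9e-03 - 0.002 = 2.9e-03
sigma_y = E * elastic_strain = 82000 * 2.9e-03
sigma_y = 237.8 MPa


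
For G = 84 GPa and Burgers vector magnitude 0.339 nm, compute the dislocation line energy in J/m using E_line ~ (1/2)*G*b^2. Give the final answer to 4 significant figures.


E = G*b^2/2
b = 0.339 nm = 3.39e-10 m
G = 84 GPa = 8.4e+10 Pa
E = 0.5 * 8.4e+10 * (3.39e-10)^2
E = 4.827e-09 J/m


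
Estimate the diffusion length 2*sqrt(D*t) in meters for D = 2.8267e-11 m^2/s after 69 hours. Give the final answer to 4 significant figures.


t = 69 hr = 248400 s
Diffusion length = 2*sqrt(D*t)
= 2*sqrt(2.8267e-11 * 248400)
= 5.3e-03 m


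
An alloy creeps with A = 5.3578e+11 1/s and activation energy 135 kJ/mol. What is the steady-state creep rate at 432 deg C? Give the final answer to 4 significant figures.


rate = A * exp(-Q / (R*T))
T = 432 + 273.15 = 705.15 K
rate = 5.3578e+11 * exp(-135e3 / (8.314 * 705.15))
rate = 53.5 1/s


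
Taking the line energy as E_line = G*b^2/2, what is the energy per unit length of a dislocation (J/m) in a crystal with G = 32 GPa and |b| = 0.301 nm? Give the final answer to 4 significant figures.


E = G*b^2/2
b = 0.301 nm = 3.01e-10 m
G = 32 GPa = 3.2e+10 Pa
E = 0.5 * 3.2e+10 * (3.01e-10)^2
E = 1.45e-09 J/m


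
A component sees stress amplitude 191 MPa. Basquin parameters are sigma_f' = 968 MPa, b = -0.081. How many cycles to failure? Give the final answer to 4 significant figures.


sigma_a = sigma_f' * (2*Nf)^b
2*Nf = (sigma_a / sigma_f')^(1/b)
2*Nf = (191 / 968)^(1/-0.081)
2*Nf = 5.03214e+08
Nf = 2.516e+08 cycles


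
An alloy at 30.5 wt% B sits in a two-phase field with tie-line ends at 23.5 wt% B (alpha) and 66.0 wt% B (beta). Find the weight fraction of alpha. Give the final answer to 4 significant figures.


f_alpha = (C_beta - C0) / (C_beta - C_alpha)
f_alpha = (66.0 - 30.5) / (66.0 - 23.5)
f_alpha = 0.8353


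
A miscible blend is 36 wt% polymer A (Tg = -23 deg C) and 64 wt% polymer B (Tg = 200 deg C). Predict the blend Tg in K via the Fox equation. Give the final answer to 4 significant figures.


1/Tg = w1/Tg1 + w2/Tg2 (in Kelvin)
Tg1 = 250.15 K, Tg2 = 473.15 K
1/Tg = 0.36/250.15 + 0.64/473.15
Tg = 358.2 K


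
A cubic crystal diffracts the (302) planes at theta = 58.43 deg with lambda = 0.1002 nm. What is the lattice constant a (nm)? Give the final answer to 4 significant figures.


d = lambda / (2*sin(theta))
d = 0.1002 / (2*sin(58.43 deg))
d = 0.0588027 nm
a = d * sqrt(h^2+k^2+l^2) = 0.0588027 * sqrt(13)
a = 0.212 nm


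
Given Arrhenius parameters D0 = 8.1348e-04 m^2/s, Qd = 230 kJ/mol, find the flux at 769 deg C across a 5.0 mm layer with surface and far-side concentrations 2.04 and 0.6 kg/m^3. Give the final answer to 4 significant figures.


Step 1: D = D0 * exp(-Qd/(R*T))
T = 769 + 273.15 = 1042.15 K
D = 8.1348e-04 * exp(-230e3 / (8.314 * 1042.15)) = 2.40919e-15 m^2/s
Step 2: J = D * (C1 - C2) / dx
J = 2.40919e-15 * (2.04 - 0.6) / 5e-03
J = 6.938e-13 kg/(m^2*s)


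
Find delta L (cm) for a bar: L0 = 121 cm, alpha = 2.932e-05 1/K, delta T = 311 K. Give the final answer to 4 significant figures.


dL = L0 * alpha * dT
dL = 121 * 2.932e-05 * 311
dL = 1.103 cm


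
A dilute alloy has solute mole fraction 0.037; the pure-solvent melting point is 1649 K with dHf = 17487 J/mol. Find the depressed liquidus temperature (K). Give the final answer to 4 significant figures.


dT = R*Tm^2*x / dHf
dT = 8.314 * 1649^2 * 0.037 / 17487
dT = 47.8341 K
T_new = 1649 - 47.8341 = 1601 K


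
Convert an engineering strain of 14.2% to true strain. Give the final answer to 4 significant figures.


epsilon_true = ln(1 + epsilon_eng)
epsilon_true = ln(1 + 0.142)
epsilon_true = 0.1328


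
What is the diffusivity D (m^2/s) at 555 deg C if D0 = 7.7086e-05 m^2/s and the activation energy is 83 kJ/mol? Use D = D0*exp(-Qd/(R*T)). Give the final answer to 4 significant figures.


D = D0 * exp(-Qd / (R*T))
T = 828.15 K
D = 7.7086e-05 * exp(-83e3 / (8.314 * 828.15))
D = 4.484e-10 m^2/s


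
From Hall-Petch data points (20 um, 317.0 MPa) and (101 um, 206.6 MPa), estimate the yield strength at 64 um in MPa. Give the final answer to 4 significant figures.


sigma_y = sigma0 + k / sqrt(d)
1/sqrt(d1) = 1/sqrt(2e-05) = 223.607;  1/sqrt(d2) = 99.5037
k = (sigma1 - sigma2) / (1/sqrt(d1) - 1/sqrt(d2)) = (317.0 - 206.6) / (223.607 - 99.5037) = 0.889583 MPa*m^0.5
sigma0 = sigma1 - k/sqrt(d1) = 317.0 - 0.889583*223.607 = 118.083 MPa
sigma_y(d3) = 118.083 + 0.889583 / sqrt(6.4e-05) = 229.3 MPa


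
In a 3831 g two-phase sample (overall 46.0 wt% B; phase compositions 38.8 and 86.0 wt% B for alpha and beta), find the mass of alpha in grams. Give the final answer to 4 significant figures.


f_alpha = (C_beta - C0) / (C_beta - C_alpha)
f_alpha = (86.0 - 46.0) / (86.0 - 38.8) = 0.847458
m_alpha = f_alpha * m_total = 0.847458 * 3831 = 3247 g


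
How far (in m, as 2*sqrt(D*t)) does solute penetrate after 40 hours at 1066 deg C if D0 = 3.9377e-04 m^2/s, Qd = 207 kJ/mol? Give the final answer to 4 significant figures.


Step 1: D = D0 * exp(-Qd/(R*T))
T = 1339.15 K
D = 3.9377e-04 * exp(-207e3 / (8.314 * 1339.15)) = 3.31701e-12 m^2/s
Step 2: L = 2*sqrt(D*t)
t = 40 h = 144000 s
L = 2*sqrt(3.31701e-12 * 144000) = 1.382e-03 m


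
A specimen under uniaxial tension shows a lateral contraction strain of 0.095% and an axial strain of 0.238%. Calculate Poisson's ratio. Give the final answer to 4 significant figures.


nu = -epsilon_lat / epsilon_axial
Lateral strain is contraction (negative), so using magnitudes:
nu = 0.095 / 0.238
nu = 0.3992


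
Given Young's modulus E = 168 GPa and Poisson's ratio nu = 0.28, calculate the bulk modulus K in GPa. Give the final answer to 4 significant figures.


K = E / (3*(1-2*nu))
K = 168 / (3*(1-2*0.28))
K = 127.3 GPa


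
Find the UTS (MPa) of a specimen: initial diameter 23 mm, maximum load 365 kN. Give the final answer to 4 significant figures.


A0 = pi*(d/2)^2 = pi*(23/2)^2 = 415.476 mm^2
UTS = F_max / A0 = 365*1000 / 415.476
UTS = 878.5 MPa


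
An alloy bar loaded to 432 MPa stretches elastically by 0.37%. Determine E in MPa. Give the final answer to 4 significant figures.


E = sigma / epsilon
epsilon = 0.37% = 3.7e-03
E = 432 / 3.7e-03
E = 116800 MPa


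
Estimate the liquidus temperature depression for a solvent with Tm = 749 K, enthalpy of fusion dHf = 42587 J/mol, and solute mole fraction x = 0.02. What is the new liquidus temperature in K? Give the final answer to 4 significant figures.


dT = R*Tm^2*x / dHf
dT = 8.314 * 749^2 * 0.02 / 42587
dT = 2.19042 K
T_new = 749 - 2.19042 = 746.8 K


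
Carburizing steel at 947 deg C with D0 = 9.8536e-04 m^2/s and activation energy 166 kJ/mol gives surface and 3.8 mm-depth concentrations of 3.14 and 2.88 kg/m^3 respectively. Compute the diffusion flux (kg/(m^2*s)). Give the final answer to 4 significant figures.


Step 1: D = D0 * exp(-Qd/(R*T))
T = 947 + 273.15 = 1220.15 K
D = 9.8536e-04 * exp(-166e3 / (8.314 * 1220.15)) = 7.70683e-11 m^2/s
Step 2: J = D * (C1 - C2) / dx
J = 7.70683e-11 * (3.14 - 2.88) / 3.8e-03
J = 5.273e-09 kg/(m^2*s)


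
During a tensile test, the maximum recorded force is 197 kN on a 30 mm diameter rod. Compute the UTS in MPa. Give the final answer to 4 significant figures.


A0 = pi*(d/2)^2 = pi*(30/2)^2 = 706.858 mm^2
UTS = F_max / A0 = 197*1000 / 706.858
UTS = 278.7 MPa


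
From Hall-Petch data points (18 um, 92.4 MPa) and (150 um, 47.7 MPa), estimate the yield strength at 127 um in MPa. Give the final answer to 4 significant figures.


sigma_y = sigma0 + k / sqrt(d)
1/sqrt(d1) = 1/sqrt(1.8e-05) = 235.702;  1/sqrt(d2) = 81.6497
k = (sigma1 - sigma2) / (1/sqrt(d1) - 1/sqrt(d2)) = (92.4 - 47.7) / (235.702 - 81.6497) = 0.290161 MPa*m^0.5
sigma0 = sigma1 - k/sqrt(d1) = 92.4 - 0.290161*235.702 = 24.0085 MPa
sigma_y(d3) = 24.0085 + 0.290161 / sqrt(1.27e-04) = 49.76 MPa


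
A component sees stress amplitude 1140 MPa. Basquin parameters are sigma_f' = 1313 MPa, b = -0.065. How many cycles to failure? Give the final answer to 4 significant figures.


sigma_a = sigma_f' * (2*Nf)^b
2*Nf = (sigma_a / sigma_f')^(1/b)
2*Nf = (1140 / 1313)^(1/-0.065)
2*Nf = 8.79019
Nf = 4.395 cycles


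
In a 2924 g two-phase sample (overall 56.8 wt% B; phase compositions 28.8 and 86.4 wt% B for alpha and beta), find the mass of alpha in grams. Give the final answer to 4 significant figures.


f_alpha = (C_beta - C0) / (C_beta - C_alpha)
f_alpha = (86.4 - 56.8) / (86.4 - 28.8) = 0.513889
m_alpha = f_alpha * m_total = 0.513889 * 2924 = 1503 g


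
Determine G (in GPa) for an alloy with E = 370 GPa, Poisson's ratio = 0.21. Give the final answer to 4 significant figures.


G = E / (2*(1+nu))
G = 370 / (2*(1+0.21))
G = 152.9 GPa


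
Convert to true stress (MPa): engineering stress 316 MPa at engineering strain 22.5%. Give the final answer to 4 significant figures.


sigma_true = sigma_eng * (1 + epsilon_eng)
sigma_true = 316 * (1 + 0.225)
sigma_true = 387.1 MPa


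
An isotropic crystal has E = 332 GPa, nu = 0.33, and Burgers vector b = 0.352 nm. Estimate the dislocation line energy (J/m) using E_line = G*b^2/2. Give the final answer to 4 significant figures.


Step 1: G = E / (2*(1+nu))
G = 332 / (2*(1+0.33)) = 124.812 GPa = 1.24812e+11 Pa
Step 2: E_line = G*b^2/2
b = 0.352 nm = 3.52e-10 m
E_line = 0.5 * 1.24812e+11 * (3.52e-10)^2 = 7.732e-09 J/m


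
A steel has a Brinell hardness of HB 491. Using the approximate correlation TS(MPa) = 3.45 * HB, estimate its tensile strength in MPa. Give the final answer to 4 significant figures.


TS (MPa) = 3.45 * HB
TS = 3.45 * 491
TS = 1694 MPa


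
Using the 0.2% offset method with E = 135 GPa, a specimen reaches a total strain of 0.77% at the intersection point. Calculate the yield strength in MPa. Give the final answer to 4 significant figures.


Offset strain = 0.002
Elastic strain at yield = total_strain - offset = 7.7e-03 - 0.002 = 5.7e-03
sigma_y = E * elastic_strain = 135000 * 5.7e-03
sigma_y = 769.5 MPa


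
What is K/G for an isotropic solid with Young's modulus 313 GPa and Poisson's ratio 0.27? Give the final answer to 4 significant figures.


G = E / (2*(1+nu))
G = 313 / (2*(1+0.27)) = 123.228 GPa
K = E / (3*(1-2*nu))
K = 313 / (3*(1-2*0.27)) = 226.812 GPa
K/G = 226.812 / 123.228 = 1.841


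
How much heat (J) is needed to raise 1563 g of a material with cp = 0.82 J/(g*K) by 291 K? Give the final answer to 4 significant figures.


Q = m * cp * dT
Q = 1563 * 0.82 * 291
Q = 373000 J


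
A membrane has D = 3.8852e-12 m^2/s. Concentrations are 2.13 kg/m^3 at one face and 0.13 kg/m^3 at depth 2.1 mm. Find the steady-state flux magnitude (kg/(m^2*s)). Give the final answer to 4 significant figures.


J = -D * (dC/dx) = D * (C1 - C2) / dx
J = 3.8852e-12 * (2.13 - 0.13) / 2.1e-03
J = 3.7e-09 kg/(m^2*s)


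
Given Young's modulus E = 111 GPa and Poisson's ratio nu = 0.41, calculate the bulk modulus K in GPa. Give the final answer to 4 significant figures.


K = E / (3*(1-2*nu))
K = 111 / (3*(1-2*0.41))
K = 205.6 GPa


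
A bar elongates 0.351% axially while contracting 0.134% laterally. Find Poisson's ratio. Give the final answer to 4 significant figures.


nu = -epsilon_lat / epsilon_axial
Lateral strain is contraction (negative), so using magnitudes:
nu = 0.134 / 0.351
nu = 0.3818


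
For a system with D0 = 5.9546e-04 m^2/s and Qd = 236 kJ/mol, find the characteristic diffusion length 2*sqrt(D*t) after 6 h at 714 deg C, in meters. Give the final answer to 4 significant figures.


Step 1: D = D0 * exp(-Qd/(R*T))
T = 987.15 K
D = 5.9546e-04 * exp(-236e3 / (8.314 * 987.15)) = 1.93445e-16 m^2/s
Step 2: L = 2*sqrt(D*t)
t = 6 h = 21600 s
L = 2*sqrt(1.93445e-16 * 21600) = 4.088e-06 m


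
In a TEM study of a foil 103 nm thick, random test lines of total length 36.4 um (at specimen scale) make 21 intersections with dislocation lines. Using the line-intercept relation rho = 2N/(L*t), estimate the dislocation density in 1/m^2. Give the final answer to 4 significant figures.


rho = 2N / (L * t)
L = 36.4 um = 3.64e-05 m, t = 103 nm = 1.03e-07 m
rho = 2 * 21 / (3.64e-05 * 1.03e-07)
rho = 1.12e+13 1/m^2


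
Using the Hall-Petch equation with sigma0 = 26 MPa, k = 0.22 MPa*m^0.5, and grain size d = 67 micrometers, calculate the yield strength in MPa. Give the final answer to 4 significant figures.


sigma_y = sigma0 + k / sqrt(d)
d = 67 um = 6.7e-05 m
sigma_y = 26 + 0.22 / sqrt(6.7e-05)
sigma_y = 52.88 MPa


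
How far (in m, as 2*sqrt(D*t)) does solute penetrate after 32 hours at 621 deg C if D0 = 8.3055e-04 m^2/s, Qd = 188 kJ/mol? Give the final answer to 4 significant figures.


Step 1: D = D0 * exp(-Qd/(R*T))
T = 894.15 K
D = 8.3055e-04 * exp(-188e3 / (8.314 * 894.15)) = 8.63667e-15 m^2/s
Step 2: L = 2*sqrt(D*t)
t = 32 h = 115200 s
L = 2*sqrt(8.63667e-15 * 115200) = 6.309e-05 m


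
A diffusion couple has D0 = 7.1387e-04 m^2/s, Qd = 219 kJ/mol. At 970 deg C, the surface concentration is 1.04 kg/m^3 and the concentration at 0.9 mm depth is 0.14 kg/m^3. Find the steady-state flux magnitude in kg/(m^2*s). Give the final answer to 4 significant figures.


Step 1: D = D0 * exp(-Qd/(R*T))
T = 970 + 273.15 = 1243.15 K
D = 7.1387e-04 * exp(-219e3 / (8.314 * 1243.15)) = 4.48076e-13 m^2/s
Step 2: J = D * (C1 - C2) / dx
J = 4.48076e-13 * (1.04 - 0.14) / 9e-04
J = 4.481e-10 kg/(m^2*s)


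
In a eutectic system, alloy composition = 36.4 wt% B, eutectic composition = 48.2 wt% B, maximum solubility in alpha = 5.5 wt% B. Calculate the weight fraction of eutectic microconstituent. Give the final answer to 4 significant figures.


f_primary = (C_e - C0) / (C_e - C_alpha_max)
f_primary = (48.2 - 36.4) / (48.2 - 5.5)
f_primary = 0.276347
f_eutectic = 1 - 0.276347 = 0.7237


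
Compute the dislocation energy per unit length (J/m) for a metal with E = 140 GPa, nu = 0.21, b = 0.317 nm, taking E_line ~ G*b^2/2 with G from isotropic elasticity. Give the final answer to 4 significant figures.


Step 1: G = E / (2*(1+nu))
G = 140 / (2*(1+0.21)) = 57.8512 GPa = 5.78512e+10 Pa
Step 2: E_line = G*b^2/2
b = 0.317 nm = 3.17e-10 m
E_line = 0.5 * 5.78512e+10 * (3.17e-10)^2 = 2.907e-09 J/m


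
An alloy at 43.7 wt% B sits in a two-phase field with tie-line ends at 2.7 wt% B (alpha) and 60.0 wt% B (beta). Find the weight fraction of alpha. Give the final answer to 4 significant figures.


f_alpha = (C_beta - C0) / (C_beta - C_alpha)
f_alpha = (60.0 - 43.7) / (60.0 - 2.7)
f_alpha = 0.2845


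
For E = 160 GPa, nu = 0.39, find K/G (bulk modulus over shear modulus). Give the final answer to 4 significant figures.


G = E / (2*(1+nu))
G = 160 / (2*(1+0.39)) = 57.554 GPa
K = E / (3*(1-2*nu))
K = 160 / (3*(1-2*0.39)) = 242.424 GPa
K/G = 242.424 / 57.554 = 4.212


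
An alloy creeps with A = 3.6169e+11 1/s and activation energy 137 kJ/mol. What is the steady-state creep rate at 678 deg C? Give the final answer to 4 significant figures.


rate = A * exp(-Q / (R*T))
T = 678 + 273.15 = 951.15 K
rate = 3.6169e+11 * exp(-137e3 / (8.314 * 951.15))
rate = 10820 1/s


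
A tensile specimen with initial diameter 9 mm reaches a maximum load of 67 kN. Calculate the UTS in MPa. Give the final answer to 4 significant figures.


A0 = pi*(d/2)^2 = pi*(9/2)^2 = 63.6173 mm^2
UTS = F_max / A0 = 67*1000 / 63.6173
UTS = 1053 MPa


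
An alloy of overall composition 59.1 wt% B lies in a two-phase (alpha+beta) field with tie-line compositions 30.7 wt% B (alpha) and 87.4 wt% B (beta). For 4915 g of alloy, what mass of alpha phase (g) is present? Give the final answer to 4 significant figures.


f_alpha = (C_beta - C0) / (C_beta - C_alpha)
f_alpha = (87.4 - 59.1) / (87.4 - 30.7) = 0.499118
m_alpha = f_alpha * m_total = 0.499118 * 4915 = 2453 g


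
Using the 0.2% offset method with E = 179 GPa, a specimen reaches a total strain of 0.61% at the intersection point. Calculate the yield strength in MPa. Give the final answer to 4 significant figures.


Offset strain = 0.002
Elastic strain at yield = total_strain - offset = 6.1e-03 - 0.002 = 4.1e-03
sigma_y = E * elastic_strain = 179000 * 4.1e-03
sigma_y = 733.9 MPa


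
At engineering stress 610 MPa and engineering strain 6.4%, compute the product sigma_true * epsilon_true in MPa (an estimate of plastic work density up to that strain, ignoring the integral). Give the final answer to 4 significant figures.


sigma_true = sigma_eng * (1 + epsilon_eng)
sigma_true = 610 * (1 + 0.064) = 649.04 MPa
epsilon_true = ln(1 + epsilon_eng)
epsilon_true = ln(1 + 0.064) = 0.0620354
sigma_true * epsilon_true = 649.04 * 0.0620354 = 40.26 MPa


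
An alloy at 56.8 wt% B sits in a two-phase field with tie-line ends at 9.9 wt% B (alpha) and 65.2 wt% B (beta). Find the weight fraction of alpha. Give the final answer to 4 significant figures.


f_alpha = (C_beta - C0) / (C_beta - C_alpha)
f_alpha = (65.2 - 56.8) / (65.2 - 9.9)
f_alpha = 0.1519


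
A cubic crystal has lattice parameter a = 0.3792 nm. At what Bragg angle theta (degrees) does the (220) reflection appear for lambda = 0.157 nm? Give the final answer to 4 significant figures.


d = a / sqrt(h^2+k^2+l^2)
d = 0.3792 / sqrt(8) = 0.134067 nm
lambda = 2*d*sin(theta)  =>  sin(theta) = lambda / (2*d)
sin(theta) = 0.157 / (2 * 0.134067) = 0.585526
theta = 35.84 deg


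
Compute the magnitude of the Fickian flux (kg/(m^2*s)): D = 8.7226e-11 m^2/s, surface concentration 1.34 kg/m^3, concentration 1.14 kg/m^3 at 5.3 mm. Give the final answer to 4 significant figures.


J = -D * (dC/dx) = D * (C1 - C2) / dx
J = 8.7226e-11 * (1.34 - 1.14) / 5.3e-03
J = 3.292e-09 kg/(m^2*s)


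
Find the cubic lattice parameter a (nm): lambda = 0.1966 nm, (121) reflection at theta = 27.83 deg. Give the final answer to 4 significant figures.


d = lambda / (2*sin(theta))
d = 0.1966 / (2*sin(27.83 deg))
d = 0.21056 nm
a = d * sqrt(h^2+k^2+l^2) = 0.21056 * sqrt(6)
a = 0.5158 nm


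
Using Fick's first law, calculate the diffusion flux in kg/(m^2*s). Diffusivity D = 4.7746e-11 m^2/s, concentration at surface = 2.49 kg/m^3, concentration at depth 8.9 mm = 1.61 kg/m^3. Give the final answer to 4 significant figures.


J = -D * (dC/dx) = D * (C1 - C2) / dx
J = 4.7746e-11 * (2.49 - 1.61) / 8.9e-03
J = 4.721e-09 kg/(m^2*s)


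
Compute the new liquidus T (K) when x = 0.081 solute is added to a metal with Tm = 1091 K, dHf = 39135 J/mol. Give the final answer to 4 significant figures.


dT = R*Tm^2*x / dHf
dT = 8.314 * 1091^2 * 0.081 / 39135
dT = 20.4823 K
T_new = 1091 - 20.4823 = 1071 K


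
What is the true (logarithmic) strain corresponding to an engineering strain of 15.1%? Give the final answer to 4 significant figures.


epsilon_true = ln(1 + epsilon_eng)
epsilon_true = ln(1 + 0.151)
epsilon_true = 0.1406


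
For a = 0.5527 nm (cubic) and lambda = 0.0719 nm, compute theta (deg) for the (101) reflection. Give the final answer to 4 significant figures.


d = a / sqrt(h^2+k^2+l^2)
d = 0.5527 / sqrt(2) = 0.390818 nm
lambda = 2*d*sin(theta)  =>  sin(theta) = lambda / (2*d)
sin(theta) = 0.0719 / (2 * 0.390818) = 0.0919866
theta = 5.278 deg


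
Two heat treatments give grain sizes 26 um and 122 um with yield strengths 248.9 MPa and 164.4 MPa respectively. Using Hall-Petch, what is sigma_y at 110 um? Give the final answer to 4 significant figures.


sigma_y = sigma0 + k / sqrt(d)
1/sqrt(d1) = 1/sqrt(2.6e-05) = 196.116;  1/sqrt(d2) = 90.5357
k = (sigma1 - sigma2) / (1/sqrt(d1) - 1/sqrt(d2)) = (248.9 - 164.4) / (196.116 - 90.5357) = 0.800338 MPa*m^0.5
sigma0 = sigma1 - k/sqrt(d1) = 248.9 - 0.800338*196.116 = 91.9408 MPa
sigma_y(d3) = 91.9408 + 0.800338 / sqrt(1.1e-04) = 168.3 MPa


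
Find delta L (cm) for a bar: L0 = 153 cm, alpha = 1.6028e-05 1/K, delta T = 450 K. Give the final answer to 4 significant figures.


dL = L0 * alpha * dT
dL = 153 * 1.6028e-05 * 450
dL = 1.104 cm


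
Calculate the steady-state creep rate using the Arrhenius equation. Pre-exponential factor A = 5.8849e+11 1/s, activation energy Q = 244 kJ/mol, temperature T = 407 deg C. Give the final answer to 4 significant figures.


rate = A * exp(-Q / (R*T))
T = 407 + 273.15 = 680.15 K
rate = 5.8849e+11 * exp(-244e3 / (8.314 * 680.15))
rate = 1.072e-07 1/s


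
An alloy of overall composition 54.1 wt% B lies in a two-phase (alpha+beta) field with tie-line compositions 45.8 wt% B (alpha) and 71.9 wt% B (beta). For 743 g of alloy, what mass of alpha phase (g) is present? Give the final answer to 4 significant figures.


f_alpha = (C_beta - C0) / (C_beta - C_alpha)
f_alpha = (71.9 - 54.1) / (71.9 - 45.8) = 0.681992
m_alpha = f_alpha * m_total = 0.681992 * 743 = 506.7 g


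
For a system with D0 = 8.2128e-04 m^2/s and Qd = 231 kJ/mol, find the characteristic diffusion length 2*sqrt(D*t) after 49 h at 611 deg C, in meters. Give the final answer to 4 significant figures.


Step 1: D = D0 * exp(-Qd/(R*T))
T = 884.15 K
D = 8.2128e-04 * exp(-231e3 / (8.314 * 884.15)) = 1.84827e-17 m^2/s
Step 2: L = 2*sqrt(D*t)
t = 49 h = 176400 s
L = 2*sqrt(1.84827e-17 * 176400) = 3.611e-06 m


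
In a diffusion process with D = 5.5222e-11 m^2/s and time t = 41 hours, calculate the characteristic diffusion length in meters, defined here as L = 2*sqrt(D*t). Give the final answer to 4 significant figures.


t = 41 hr = 147600 s
Diffusion length = 2*sqrt(D*t)
= 2*sqrt(5.5222e-11 * 147600)
= 5.71e-03 m


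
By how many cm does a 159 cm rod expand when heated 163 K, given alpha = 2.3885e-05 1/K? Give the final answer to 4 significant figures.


dL = L0 * alpha * dT
dL = 159 * 2.3885e-05 * 163
dL = 0.619 cm


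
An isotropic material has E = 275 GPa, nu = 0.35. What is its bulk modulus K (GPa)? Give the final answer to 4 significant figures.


K = E / (3*(1-2*nu))
K = 275 / (3*(1-2*0.35))
K = 305.6 GPa


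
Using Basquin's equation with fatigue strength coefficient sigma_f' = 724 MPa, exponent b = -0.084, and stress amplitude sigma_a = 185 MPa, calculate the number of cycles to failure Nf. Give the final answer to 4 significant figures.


sigma_a = sigma_f' * (2*Nf)^b
2*Nf = (sigma_a / sigma_f')^(1/b)
2*Nf = (185 / 724)^(1/-0.084)
2*Nf = 1.13336e+07
Nf = 5.667e+06 cycles


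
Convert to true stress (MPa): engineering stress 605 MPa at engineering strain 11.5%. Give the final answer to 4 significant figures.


sigma_true = sigma_eng * (1 + epsilon_eng)
sigma_true = 605 * (1 + 0.115)
sigma_true = 674.6 MPa


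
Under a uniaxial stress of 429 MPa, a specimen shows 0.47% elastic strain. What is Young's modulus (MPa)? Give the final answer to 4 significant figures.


E = sigma / epsilon
epsilon = 0.47% = 4.7e-03
E = 429 / 4.7e-03
E = 91280 MPa


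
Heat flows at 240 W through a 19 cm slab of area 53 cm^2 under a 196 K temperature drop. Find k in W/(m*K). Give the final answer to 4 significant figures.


k = Q*L / (A*dT)
L = 0.19 m, A = 5.3e-03 m^2
k = 240 * 0.19 / (5.3e-03 * 196)
k = 43.9 W/(m*K)


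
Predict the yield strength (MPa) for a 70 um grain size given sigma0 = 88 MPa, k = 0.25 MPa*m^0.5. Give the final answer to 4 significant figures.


sigma_y = sigma0 + k / sqrt(d)
d = 70 um = 7e-05 m
sigma_y = 88 + 0.25 / sqrt(7e-05)
sigma_y = 117.9 MPa


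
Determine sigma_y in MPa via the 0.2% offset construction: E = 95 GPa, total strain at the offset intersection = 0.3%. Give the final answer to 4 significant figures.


Offset strain = 0.002
Elastic strain at yield = total_strain - offset = 3e-03 - 0.002 = 1e-03
sigma_y = E * elastic_strain = 95000 * 1e-03
sigma_y = 95 MPa


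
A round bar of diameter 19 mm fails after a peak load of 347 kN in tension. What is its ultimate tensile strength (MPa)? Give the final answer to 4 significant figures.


A0 = pi*(d/2)^2 = pi*(19/2)^2 = 283.529 mm^2
UTS = F_max / A0 = 347*1000 / 283.529
UTS = 1224 MPa


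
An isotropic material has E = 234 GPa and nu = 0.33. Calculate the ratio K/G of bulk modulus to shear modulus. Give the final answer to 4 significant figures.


G = E / (2*(1+nu))
G = 234 / (2*(1+0.33)) = 87.9699 GPa
K = E / (3*(1-2*nu))
K = 234 / (3*(1-2*0.33)) = 229.412 GPa
K/G = 229.412 / 87.9699 = 2.608


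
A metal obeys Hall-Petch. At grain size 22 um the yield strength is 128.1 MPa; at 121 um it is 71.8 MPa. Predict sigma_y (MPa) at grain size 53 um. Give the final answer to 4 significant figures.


sigma_y = sigma0 + k / sqrt(d)
1/sqrt(d1) = 1/sqrt(2.2e-05) = 213.201;  1/sqrt(d2) = 90.9091
k = (sigma1 - sigma2) / (1/sqrt(d1) - 1/sqrt(d2)) = (128.1 - 71.8) / (213.201 - 90.9091) = 0.460375 MPa*m^0.5
sigma0 = sigma1 - k/sqrt(d1) = 128.1 - 0.460375*213.201 = 29.9477 MPa
sigma_y(d3) = 29.9477 + 0.460375 / sqrt(5.3e-05) = 93.19 MPa


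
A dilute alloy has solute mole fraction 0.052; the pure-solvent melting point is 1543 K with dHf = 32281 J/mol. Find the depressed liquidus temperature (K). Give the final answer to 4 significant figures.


dT = R*Tm^2*x / dHf
dT = 8.314 * 1543^2 * 0.052 / 32281
dT = 31.8859 K
T_new = 1543 - 31.8859 = 1511 K


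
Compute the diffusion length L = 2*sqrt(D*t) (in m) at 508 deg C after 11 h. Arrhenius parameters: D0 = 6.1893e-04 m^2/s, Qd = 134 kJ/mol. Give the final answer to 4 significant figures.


Step 1: D = D0 * exp(-Qd/(R*T))
T = 781.15 K
D = 6.1893e-04 * exp(-134e3 / (8.314 * 781.15)) = 6.77463e-13 m^2/s
Step 2: L = 2*sqrt(D*t)
t = 11 h = 39600 s
L = 2*sqrt(6.77463e-13 * 39600) = 3.276e-04 m


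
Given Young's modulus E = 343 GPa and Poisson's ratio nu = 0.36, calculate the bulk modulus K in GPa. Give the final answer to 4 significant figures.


K = E / (3*(1-2*nu))
K = 343 / (3*(1-2*0.36))
K = 408.3 GPa


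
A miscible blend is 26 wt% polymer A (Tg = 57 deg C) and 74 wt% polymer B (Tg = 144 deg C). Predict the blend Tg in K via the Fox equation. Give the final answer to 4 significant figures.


1/Tg = w1/Tg1 + w2/Tg2 (in Kelvin)
Tg1 = 330.15 K, Tg2 = 417.15 K
1/Tg = 0.26/330.15 + 0.74/417.15
Tg = 390.4 K


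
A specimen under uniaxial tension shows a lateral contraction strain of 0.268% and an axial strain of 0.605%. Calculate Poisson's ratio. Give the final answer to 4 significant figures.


nu = -epsilon_lat / epsilon_axial
Lateral strain is contraction (negative), so using magnitudes:
nu = 0.268 / 0.605
nu = 0.443


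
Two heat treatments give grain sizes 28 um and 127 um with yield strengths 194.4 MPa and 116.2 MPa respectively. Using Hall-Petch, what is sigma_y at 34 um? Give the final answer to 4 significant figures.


sigma_y = sigma0 + k / sqrt(d)
1/sqrt(d1) = 1/sqrt(2.8e-05) = 188.982;  1/sqrt(d2) = 88.7357
k = (sigma1 - sigma2) / (1/sqrt(d1) - 1/sqrt(d2)) = (194.4 - 116.2) / (188.982 - 88.7357) = 0.780076 MPa*m^0.5
sigma0 = sigma1 - k/sqrt(d1) = 194.4 - 0.780076*188.982 = 46.9794 MPa
sigma_y(d3) = 46.9794 + 0.780076 / sqrt(3.4e-05) = 180.8 MPa


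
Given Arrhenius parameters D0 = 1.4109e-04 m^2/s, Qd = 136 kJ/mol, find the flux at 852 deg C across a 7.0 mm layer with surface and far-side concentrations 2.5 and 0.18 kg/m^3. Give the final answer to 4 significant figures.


Step 1: D = D0 * exp(-Qd/(R*T))
T = 852 + 273.15 = 1125.15 K
D = 1.4109e-04 * exp(-136e3 / (8.314 * 1125.15)) = 6.84735e-11 m^2/s
Step 2: J = D * (C1 - C2) / dx
J = 6.84735e-11 * (2.5 - 0.18) / 7e-03
J = 2.269e-08 kg/(m^2*s)


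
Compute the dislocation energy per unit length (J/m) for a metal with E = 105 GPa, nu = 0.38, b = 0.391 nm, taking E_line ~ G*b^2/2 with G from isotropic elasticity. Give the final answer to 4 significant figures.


Step 1: G = E / (2*(1+nu))
G = 105 / (2*(1+0.38)) = 38.0435 GPa = 3.80435e+10 Pa
Step 2: E_line = G*b^2/2
b = 0.391 nm = 3.91e-10 m
E_line = 0.5 * 3.80435e+10 * (3.91e-10)^2 = 2.908e-09 J/m


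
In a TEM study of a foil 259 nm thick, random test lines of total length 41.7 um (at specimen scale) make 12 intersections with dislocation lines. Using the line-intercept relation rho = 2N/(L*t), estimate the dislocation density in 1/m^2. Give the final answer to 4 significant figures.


rho = 2N / (L * t)
L = 41.7 um = 4.17e-05 m, t = 259 nm = 2.59e-07 m
rho = 2 * 12 / (4.17e-05 * 2.59e-07)
rho = 2.222e+12 1/m^2


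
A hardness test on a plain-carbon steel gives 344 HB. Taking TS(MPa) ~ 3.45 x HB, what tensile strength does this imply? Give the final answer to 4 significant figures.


TS (MPa) = 3.45 * HB
TS = 3.45 * 344
TS = 1187 MPa
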